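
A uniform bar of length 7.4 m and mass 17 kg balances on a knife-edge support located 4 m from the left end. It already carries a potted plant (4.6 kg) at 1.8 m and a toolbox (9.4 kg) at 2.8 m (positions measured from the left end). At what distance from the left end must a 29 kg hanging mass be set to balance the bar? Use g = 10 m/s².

Sum moments about the knife-edge support (at 4 m from the left end) (the support reaction has zero arm there).
Beam weight: 17 × 10 = 170 N down at 3.7 m → arm 0.3 m, τ = 170 × 0.3 = 51 N·m counterclockwise.
Potted plant: 4.6 × 10 = 46 N down at 1.8 m → arm 2.2 m, τ = 46 × 2.2 = 101.2 N·m counterclockwise.
Toolbox: 9.4 × 10 = 94 N down at 2.8 m → arm 1.2 m, τ = 94 × 1.2 = 112.8 N·m counterclockwise.
Net moment of existing loads = 265 N·m counterclockwise.
The hanging mass weighs 29 × 10 = 290 N and must supply an equal clockwise moment, so its lever arm about the knife-edge support is 265 / 290 = 0.914 m.
That puts it at 4 + 0.914 = 4.91 m from the left end.

x ≈ 4.91 m from the left end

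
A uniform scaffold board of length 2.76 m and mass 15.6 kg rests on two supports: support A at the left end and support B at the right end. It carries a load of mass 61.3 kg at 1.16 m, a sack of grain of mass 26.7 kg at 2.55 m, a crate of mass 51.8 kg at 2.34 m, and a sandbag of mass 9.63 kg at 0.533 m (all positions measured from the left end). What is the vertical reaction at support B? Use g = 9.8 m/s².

R_B ≈ 1020 N

About support A:
Beam weight: 15.6 × 9.8 = 152.9 N down at 1.38 m → arm 1.38 m, τ = 152.9 × 1.38 = 211 N·m clockwise.
Load: 61.3 × 9.8 = 600.7 N down at 1.16 m → arm 1.16 m, τ = 600.7 × 1.16 = 696.8 N·m clockwise.
Sack of grain: 26.7 × 9.8 = 261.7 N down at 2.55 m → arm 2.55 m, τ = 261.7 × 2.55 = 667.3 N·m clockwise.
Crate: 51.8 × 9.8 = 507.6 N down at 2.34 m → arm 2.34 m, τ = 507.6 × 2.34 = 1188 N·m clockwise.
Sandbag: 9.63 × 9.8 = 94.37 N down at 0.533 m → arm 0.533 m, τ = 94.37 × 0.533 = 50.3 N·m clockwise.
Net load moment about support A = 2813 N·m clockwise.
Reaction R at support B is upward at 2.76 m, arm 2.76 m → moment R × 2.76 counterclockwise.
Στ = 0 ⇒ R × 2.76 = 2813 ⇒ R = 1020 N.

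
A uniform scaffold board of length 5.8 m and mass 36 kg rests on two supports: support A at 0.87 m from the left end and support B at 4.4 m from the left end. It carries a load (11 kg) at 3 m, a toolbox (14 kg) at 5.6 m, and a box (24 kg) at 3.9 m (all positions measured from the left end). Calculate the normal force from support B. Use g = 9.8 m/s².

Taking torques about support A:
Beam weight: 36 × 9.8 = 352.8 N down at 2.9 m → arm 2.03 m, τ = 352.8 × 2.03 = 716.2 N·m clockwise.
Load: 11 × 9.8 = 107.8 N down at 3 m → arm 2.13 m, τ = 107.8 × 2.13 = 229.6 N·m clockwise.
Toolbox: 14 × 9.8 = 137.2 N down at 5.6 m → arm 4.73 m, τ = 137.2 × 4.73 = 649 N·m clockwise.
Box: 24 × 9.8 = 235.2 N down at 3.9 m → arm 3.03 m, τ = 235.2 × 3.03 = 712.7 N·m clockwise.
Net load moment about support A = 2308 N·m clockwise.
Reaction R at support B is upward at 4.4 m, arm 3.53 m → moment R × 3.53 counterclockwise.
For rotational equilibrium, R × 3.53 = 2308, so R = 654 N.

R_B ≈ 654 N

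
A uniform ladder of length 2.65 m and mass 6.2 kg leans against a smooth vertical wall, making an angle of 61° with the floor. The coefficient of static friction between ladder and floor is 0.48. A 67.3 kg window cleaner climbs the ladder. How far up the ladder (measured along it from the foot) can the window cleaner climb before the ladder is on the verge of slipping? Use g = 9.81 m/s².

Taking torques about the foot of the ladder:
Ladder weight 6.2×9.81 = 60.82 N acts at 1.325 m along the ladder; its horizontal arm is 1.325·cos61° = 0.6424 m → τ = 39.07 N·m clockwise.
Window cleaner weight 67.3×9.81 = 660.2 N at distance d → arm d·cos61° → τ = 660.2·d·0.4848 clockwise.
Wall normal N at the top has arm L sinθ = 2.318 m counterclockwise, so Στ = 0 gives N·2.318 = 39.07 + 320.1·d.
ΣFy = 0 ⇒ N_floor = 721 N, so the maximum friction is μ_s·N_floor = 0.48×721 = 346.1 N. ΣFx = 0 ⇒ N_wall = f, so at the slipping point N = 346.1 N.
Substituting: 346.1×2.318 = 39.07 + 320.1·d ⇒ d = (802.3 − 39.07) / 320.1 = 2.38 m.

d ≈ 2.38 m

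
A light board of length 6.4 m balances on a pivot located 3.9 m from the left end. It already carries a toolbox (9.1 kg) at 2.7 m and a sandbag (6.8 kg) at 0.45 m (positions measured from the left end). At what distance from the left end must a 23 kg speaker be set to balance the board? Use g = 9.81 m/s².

x ≈ 5.39 m from the left end

About the pivot (at 3.9 m from the left end):
Toolbox: 9.1 × 9.81 = 89.27 N down at 2.7 m → arm 1.2 m, τ = 89.27 × 1.2 = 107.1 N·m counterclockwise.
Sandbag: 6.8 × 9.81 = 66.71 N down at 0.45 m → arm 3.45 m, τ = 66.71 × 3.45 = 230.1 N·m counterclockwise.
Net moment of existing loads = 337.2 N·m counterclockwise.
The speaker weighs 23 × 9.81 = 225.6 N and must supply an equal clockwise moment, so its lever arm about the pivot is 337.2 / 225.6 = 1.49 m.
That puts it at 3.9 + 1.49 = 5.39 m from the left end.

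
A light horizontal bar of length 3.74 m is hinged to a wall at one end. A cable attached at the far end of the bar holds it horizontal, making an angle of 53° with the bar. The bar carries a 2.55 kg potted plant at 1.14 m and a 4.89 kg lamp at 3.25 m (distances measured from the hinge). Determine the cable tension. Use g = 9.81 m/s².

Taking torques about the hinge:
Potted plant: 2.55 × 9.81 = 25.02 N down at 1.14 m → arm 1.14 m, τ = 25.02 × 1.14 = 28.52 N·m clockwise.
Lamp: 4.89 × 9.81 = 47.97 N down at 3.25 m → arm 3.25 m, τ = 47.97 × 3.25 = 155.9 N·m clockwise.
Total clockwise load moment = 184.4 N·m.
The cable tension T acts at 3.74 m; only its component perpendicular to the bar, T sinθ, produces torque. sin 53° = 0.7986.
Στ = 0 ⇒ T × 3.74 × 0.7986 = 184.4 ⇒ T = 184.4 / 2.987 = 61.7 N.

T ≈ 61.7 N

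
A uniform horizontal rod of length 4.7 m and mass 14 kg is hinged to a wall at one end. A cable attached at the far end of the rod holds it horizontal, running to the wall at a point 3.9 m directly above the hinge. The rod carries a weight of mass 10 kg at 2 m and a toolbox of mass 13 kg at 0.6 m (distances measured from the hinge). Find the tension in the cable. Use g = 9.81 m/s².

Choose the hinge as the axis so the unknown hinge reaction has zero arm there.
Beam weight: 14 × 9.81 = 137.3 N down at 2.35 m → arm 2.35 m, τ = 137.3 × 2.35 = 322.7 N·m clockwise.
Weight: 10 × 9.81 = 98.1 N down at 2 m → arm 2 m, τ = 98.1 × 2 = 196.2 N·m clockwise.
Toolbox: 13 × 9.81 = 127.5 N down at 0.6 m → arm 0.6 m, τ = 127.5 × 0.6 = 76.5 N·m clockwise.
Total clockwise load moment = 595.4 N·m.
The cable tension T acts at 4.7 m; only its component perpendicular to the rod, T sinθ, produces torque. sinθ = h/√(h²+d²) = 3.9/√(3.9²+4.7²) = 0.6386.
Setting net torque to zero: T × 4.7 × 0.6386 = 595.4 → T = 595.4 / 3.001 = 198 N.

T ≈ 198 N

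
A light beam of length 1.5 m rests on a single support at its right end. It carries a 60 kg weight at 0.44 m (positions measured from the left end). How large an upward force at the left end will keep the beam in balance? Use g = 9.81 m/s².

F ≈ 416 N

Sum moments about the right end (the unknown pivot reaction has zero arm there).
Weight: 60 × 9.81 = 588.6 N down at 0.44 m → arm 1.06 m, τ = 588.6 × 1.06 = 623.9 N·m counterclockwise.
Net moment of the loads = 623.9 N·m counterclockwise.
The upward force F acts at the left end, arm 1.5 m, giving F × 1.5 clockwise.
Στ = 0 ⇒ F × 1.5 = 623.9 ⇒ F = 623.9 / 1.5 = 416 N.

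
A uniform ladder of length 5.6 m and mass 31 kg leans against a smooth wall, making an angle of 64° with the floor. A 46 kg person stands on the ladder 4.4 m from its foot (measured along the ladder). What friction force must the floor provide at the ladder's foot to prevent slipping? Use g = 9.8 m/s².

f ≈ 247 N

Taking torques about the foot of the ladder:
Ladder weight 31×9.8 = 303.8 N acts at 2.8 m along the ladder; its horizontal arm is 2.8·cos64° = 1.227 m → τ = 372.8 N·m clockwise.
Person: 46×9.8 = 450.8 N at 4.4 m → arm 1.929 m → τ = 869.6 N·m clockwise.
Wall normal N acts horizontally at the top; its moment arm is the height L sinθ = 5.6·sin64° = 5.033 m, counterclockwise.
For rotational equilibrium, N × 5.033 = 1242, so N = 247 N.
ΣFx = 0: friction at the foot balances the wall's push, so f = N_wall = 247 N.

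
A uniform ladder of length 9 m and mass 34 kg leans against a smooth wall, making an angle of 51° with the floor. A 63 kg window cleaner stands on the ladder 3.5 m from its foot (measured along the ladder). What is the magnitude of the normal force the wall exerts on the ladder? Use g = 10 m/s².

N_wall ≈ 336 N

Taking torques about the foot of the ladder:
Ladder weight 34×10 = 340 N acts at 4.5 m along the ladder; its horizontal arm is 4.5·cos51° = 2.832 m → τ = 962.9 N·m clockwise.
Window cleaner: 63×10 = 630 N at 3.5 m → arm 2.203 m → τ = 1388 N·m clockwise.
Wall normal N acts horizontally at the top; its moment arm is the height L sinθ = 9·sin51° = 6.994 m, counterclockwise.
Setting net torque to zero: N × 6.994 = 2351 → N = 336 N.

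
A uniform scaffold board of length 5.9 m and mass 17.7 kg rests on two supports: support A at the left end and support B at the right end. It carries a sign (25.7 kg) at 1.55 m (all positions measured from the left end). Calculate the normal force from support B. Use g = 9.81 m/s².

Take moments about support A.
Beam weight: 17.7 × 9.81 = 173.6 N down at 2.95 m → arm 2.95 m, τ = 173.6 × 2.95 = 512.1 N·m clockwise.
Sign: 25.7 × 9.81 = 252.1 N down at 1.55 m → arm 1.55 m, τ = 252.1 × 1.55 = 390.8 N·m clockwise.
Net load moment about support A = 902.9 N·m clockwise.
Reaction R at support B is upward at 5.9 m, arm 5.9 m → moment R × 5.9 counterclockwise.
Balancing moments: R × 5.9 = 902.9, giving R = 153 N.

R_B ≈ 153 N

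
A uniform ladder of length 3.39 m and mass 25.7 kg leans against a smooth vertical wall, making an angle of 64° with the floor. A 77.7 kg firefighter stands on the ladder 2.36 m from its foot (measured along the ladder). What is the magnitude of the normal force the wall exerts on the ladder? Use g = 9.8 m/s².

N_wall ≈ 320 N

Sum moments about the foot of the ladder (the floor normal and friction both act there and drop out).
Ladder weight 25.7×9.8 = 251.9 N acts at 1.695 m along the ladder; its horizontal arm is 1.695·cos64° = 0.743 m → τ = 187.2 N·m clockwise.
Firefighter: 77.7×9.8 = 761.5 N at 2.36 m → arm 1.035 m → τ = 788.2 N·m clockwise.
Wall normal N acts horizontally at the top; its moment arm is the height L sinθ = 3.39·sin64° = 3.047 m, counterclockwise.
Setting net torque to zero: N × 3.047 = 975.4 → N = 320 N.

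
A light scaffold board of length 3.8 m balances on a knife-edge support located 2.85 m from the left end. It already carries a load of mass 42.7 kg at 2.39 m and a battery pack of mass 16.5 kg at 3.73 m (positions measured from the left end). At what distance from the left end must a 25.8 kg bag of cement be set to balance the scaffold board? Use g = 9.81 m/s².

Choose the knife-edge support (at 2.85 m from the left end) as the axis so the support reaction has zero arm there.
Load: 42.7 × 9.81 = 418.9 N down at 2.39 m → arm 0.46 m, τ = 418.9 × 0.46 = 192.7 N·m counterclockwise.
Battery pack: 16.5 × 9.81 = 161.9 N down at 3.73 m → arm 0.88 m, τ = 161.9 × 0.88 = 142.5 N·m clockwise.
Net moment of existing loads = 50.2 N·m counterclockwise.
The bag of cement weighs 25.8 × 9.81 = 253.1 N and must supply an equal clockwise moment, so its lever arm about the knife-edge support is 50.2 / 253.1 = 0.198 m.
That puts it at 2.85 + 0.198 = 3.05 m from the left end.

x ≈ 3.05 m from the left end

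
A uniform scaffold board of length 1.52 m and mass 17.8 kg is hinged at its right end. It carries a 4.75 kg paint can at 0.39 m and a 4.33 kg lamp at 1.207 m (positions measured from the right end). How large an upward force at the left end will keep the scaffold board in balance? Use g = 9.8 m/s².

Sum moments about the right end (the unknown pivot reaction has zero arm there).
Beam weight: 17.8 × 9.8 = 174.4 N down at 0.76 m → arm 0.76 m, τ = 174.4 × 0.76 = 132.5 N·m counterclockwise.
Paint can: 4.75 × 9.8 = 46.55 N down at 0.39 m → arm 0.39 m, τ = 46.55 × 0.39 = 18.15 N·m counterclockwise.
Lamp: 4.33 × 9.8 = 42.43 N down at 1.207 m → arm 1.207 m, τ = 42.43 × 1.207 = 51.21 N·m counterclockwise.
Net moment of the loads = 201.9 N·m counterclockwise.
The upward force F acts at the left end, arm 1.52 m, giving F × 1.52 clockwise.
Balancing moments: F × 1.52 = 201.9, giving F = 201.9 / 1.52 = 133 N.

F ≈ 133 N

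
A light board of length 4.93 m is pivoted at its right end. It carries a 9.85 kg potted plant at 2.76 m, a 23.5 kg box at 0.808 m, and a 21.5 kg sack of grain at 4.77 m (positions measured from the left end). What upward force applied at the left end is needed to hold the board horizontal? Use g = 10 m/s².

Sum moments about the right end (the unknown pivot reaction has zero arm there).
Potted plant: 9.85 × 10 = 98.5 N down at 2.76 m → arm 2.17 m, τ = 98.5 × 2.17 = 213.7 N·m counterclockwise.
Box: 23.5 × 10 = 235 N down at 0.808 m → arm 4.122 m, τ = 235 × 4.122 = 968.7 N·m counterclockwise.
Sack of grain: 21.5 × 10 = 215 N down at 4.77 m → arm 0.16 m, τ = 215 × 0.16 = 34.4 N·m counterclockwise.
Net moment of the loads = 1217 N·m counterclockwise.
The upward force F acts at the left end, arm 4.93 m, giving F × 4.93 clockwise.
Στ = 0 ⇒ F × 4.93 = 1217 ⇒ F = 1217 / 4.93 = 247 N.

F ≈ 247 N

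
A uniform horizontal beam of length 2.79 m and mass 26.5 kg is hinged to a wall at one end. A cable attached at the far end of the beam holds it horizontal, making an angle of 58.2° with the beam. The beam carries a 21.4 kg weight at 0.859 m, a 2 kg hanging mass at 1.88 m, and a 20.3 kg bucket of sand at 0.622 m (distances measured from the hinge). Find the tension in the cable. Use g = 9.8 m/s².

About the hinge:
Beam weight: 26.5 × 9.8 = 259.7 N down at 1.395 m → arm 1.395 m, τ = 259.7 × 1.395 = 362.3 N·m clockwise.
Weight: 21.4 × 9.8 = 209.7 N down at 0.859 m → arm 0.859 m, τ = 209.7 × 0.859 = 180.1 N·m clockwise.
Hanging mass: 2 × 9.8 = 19.6 N down at 1.88 m → arm 1.88 m, τ = 19.6 × 1.88 = 36.85 N·m clockwise.
Bucket of sand: 20.3 × 9.8 = 198.9 N down at 0.622 m → arm 0.622 m, τ = 198.9 × 0.622 = 123.7 N·m clockwise.
Total clockwise load moment = 703 N·m.
The cable tension T acts at 2.79 m; only its component perpendicular to the beam, T sinθ, produces torque. sin 58.2° = 0.8499.
Setting net torque to zero: T × 2.79 × 0.8499 = 703 → T = 703 / 2.371 = 296 N.

T ≈ 296 N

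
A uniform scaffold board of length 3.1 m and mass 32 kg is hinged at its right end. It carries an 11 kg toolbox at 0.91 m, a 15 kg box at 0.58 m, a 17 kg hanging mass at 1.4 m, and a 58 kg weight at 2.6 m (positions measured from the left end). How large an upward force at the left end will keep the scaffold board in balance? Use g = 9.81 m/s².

Choose the right end as the axis so the unknown pivot reaction has zero arm there.
Beam weight: 32 × 9.81 = 313.9 N down at 1.55 m → arm 1.55 m, τ = 313.9 × 1.55 = 486.5 N·m counterclockwise.
Toolbox: 11 × 9.81 = 107.9 N down at 0.91 m → arm 2.19 m, τ = 107.9 × 2.19 = 236.3 N·m counterclockwise.
Box: 15 × 9.81 = 147.2 N down at 0.58 m → arm 2.52 m, τ = 147.2 × 2.52 = 370.9 N·m counterclockwise.
Hanging mass: 17 × 9.81 = 166.8 N down at 1.4 m → arm 1.7 m, τ = 166.8 × 1.7 = 283.6 N·m counterclockwise.
Weight: 58 × 9.81 = 569 N down at 2.6 m → arm 0.5 m, τ = 569 × 0.5 = 284.5 N·m counterclockwise.
Net moment of the loads = 1662 N·m counterclockwise.
The upward force F acts at the left end, arm 3.1 m, giving F × 3.1 clockwise.
Setting net torque to zero: F × 3.1 = 1662 → F = 1662 / 3.1 = 536 N.

F ≈ 536 N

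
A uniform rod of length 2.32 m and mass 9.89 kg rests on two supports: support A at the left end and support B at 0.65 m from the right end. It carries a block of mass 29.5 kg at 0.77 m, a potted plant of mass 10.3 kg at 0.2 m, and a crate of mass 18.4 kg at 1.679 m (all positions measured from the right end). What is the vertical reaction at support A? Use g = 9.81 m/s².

R_A ≈ 134 N

Choose support B as the axis so its reaction then has zero moment arm.
Beam weight: 9.89 × 9.81 = 97.02 N down at 1.16 m → arm 0.51 m, τ = 97.02 × 0.51 = 49.48 N·m counterclockwise.
Block: 29.5 × 9.81 = 289.4 N down at 0.77 m → arm 0.12 m, τ = 289.4 × 0.12 = 34.73 N·m counterclockwise.
Potted plant: 10.3 × 9.81 = 101 N down at 0.2 m → arm 0.45 m, τ = 101 × 0.45 = 45.45 N·m clockwise.
Crate: 18.4 × 9.81 = 180.5 N down at 1.679 m → arm 1.029 m, τ = 180.5 × 1.029 = 185.7 N·m counterclockwise.
Net load moment about support B = 224.5 N·m counterclockwise.
Reaction R at support A is upward at 2.32 m, arm 1.67 m → moment R × 1.67 clockwise.
Στ = 0 ⇒ R × 1.67 = 224.5 ⇒ R = 134 N.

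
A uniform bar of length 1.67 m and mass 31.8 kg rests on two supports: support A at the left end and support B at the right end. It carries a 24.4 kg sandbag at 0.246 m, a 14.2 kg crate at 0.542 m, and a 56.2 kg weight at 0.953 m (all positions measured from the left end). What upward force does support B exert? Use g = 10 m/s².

Taking torques about support A:
Beam weight: 31.8 × 10 = 318 N down at 0.835 m → arm 0.835 m, τ = 318 × 0.835 = 265.5 N·m clockwise.
Sandbag: 24.4 × 10 = 244 N down at 0.246 m → arm 0.246 m, τ = 244 × 0.246 = 60.02 N·m clockwise.
Crate: 14.2 × 10 = 142 N down at 0.542 m → arm 0.542 m, τ = 142 × 0.542 = 76.96 N·m clockwise.
Weight: 56.2 × 10 = 562 N down at 0.953 m → arm 0.953 m, τ = 562 × 0.953 = 535.6 N·m clockwise.
Net load moment about support A = 938.1 N·m clockwise.
Reaction R at support B is upward at 1.67 m, arm 1.67 m → moment R × 1.67 counterclockwise.
Στ = 0 ⇒ R × 1.67 = 938.1 ⇒ R = 562 N.

R_B ≈ 562 N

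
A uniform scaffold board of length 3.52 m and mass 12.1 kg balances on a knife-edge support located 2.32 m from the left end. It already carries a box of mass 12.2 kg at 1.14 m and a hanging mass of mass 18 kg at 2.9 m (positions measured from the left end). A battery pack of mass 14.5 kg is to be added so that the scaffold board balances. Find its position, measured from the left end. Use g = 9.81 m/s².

Take moments about the knife-edge support (at 2.32 m from the left end).
Beam weight: 12.1 × 9.81 = 118.7 N down at 1.76 m → arm 0.56 m, τ = 118.7 × 0.56 = 66.47 N·m counterclockwise.
Box: 12.2 × 9.81 = 119.7 N down at 1.14 m → arm 1.18 m, τ = 119.7 × 1.18 = 141.2 N·m counterclockwise.
Hanging mass: 18 × 9.81 = 176.6 N down at 2.9 m → arm 0.58 m, τ = 176.6 × 0.58 = 102.4 N·m clockwise.
Net moment of existing loads = 105.3 N·m counterclockwise.
The battery pack weighs 14.5 × 9.81 = 142.2 N and must supply an equal clockwise moment, so its lever arm about the knife-edge support is 105.3 / 142.2 = 0.741 m.
That puts it at 2.32 + 0.741 = 3.06 m from the left end.

x ≈ 3.06 m from the left end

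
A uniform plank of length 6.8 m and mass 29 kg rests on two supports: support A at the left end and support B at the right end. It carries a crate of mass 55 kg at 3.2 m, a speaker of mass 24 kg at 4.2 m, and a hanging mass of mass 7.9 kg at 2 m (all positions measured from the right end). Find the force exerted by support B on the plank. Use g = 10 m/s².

Sum moments about support A (its reaction then has zero moment arm).
Beam weight: 29 × 10 = 290 N down at 3.4 m → arm 3.4 m, τ = 290 × 3.4 = 986 N·m clockwise.
Crate: 55 × 10 = 550 N down at 3.2 m → arm 3.6 m, τ = 550 × 3.6 = 1980 N·m clockwise.
Speaker: 24 × 10 = 240 N down at 4.2 m → arm 2.6 m, τ = 240 × 2.6 = 624 N·m clockwise.
Hanging mass: 7.9 × 10 = 79 N down at 2 m → arm 4.8 m, τ = 79 × 4.8 = 379.2 N·m clockwise.
Net load moment about support A = 3969 N·m clockwise.
Reaction R at support B is upward at 0 m, arm 6.8 m → moment R × 6.8 counterclockwise.
For rotational equilibrium, R × 6.8 = 3969, so R = 584 N.

R_B ≈ 584 N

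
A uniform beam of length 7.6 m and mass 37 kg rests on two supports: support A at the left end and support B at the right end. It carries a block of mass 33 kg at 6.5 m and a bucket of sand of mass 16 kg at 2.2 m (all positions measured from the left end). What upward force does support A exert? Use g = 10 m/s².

Choose support B as the axis so its reaction then has zero moment arm.
Beam weight: 37 × 10 = 370 N down at 3.8 m → arm 3.8 m, τ = 370 × 3.8 = 1406 N·m counterclockwise.
Block: 33 × 10 = 330 N down at 6.5 m → arm 1.1 m, τ = 330 × 1.1 = 363 N·m counterclockwise.
Bucket of sand: 16 × 10 = 160 N down at 2.2 m → arm 5.4 m, τ = 160 × 5.4 = 864 N·m counterclockwise.
Net load moment about support B = 2633 N·m counterclockwise.
Reaction R at support A is upward at 0 m, arm 7.6 m → moment R × 7.6 clockwise.
Στ = 0 ⇒ R × 7.6 = 2633 ⇒ R = 346 N.

R_A ≈ 346 N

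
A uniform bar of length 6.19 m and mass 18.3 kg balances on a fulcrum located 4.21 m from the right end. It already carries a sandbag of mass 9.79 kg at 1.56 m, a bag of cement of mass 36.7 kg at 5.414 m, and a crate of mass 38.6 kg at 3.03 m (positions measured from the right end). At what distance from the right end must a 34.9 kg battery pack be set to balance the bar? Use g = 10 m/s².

x ≈ 5.58 m from the right end

About the fulcrum (at 4.21 m from the right end):
Beam weight: 18.3 × 10 = 183 N down at 3.095 m → arm 1.115 m, τ = 183 × 1.115 = 204 N·m clockwise.
Sandbag: 9.79 × 10 = 97.9 N down at 1.56 m → arm 2.65 m, τ = 97.9 × 2.65 = 259.4 N·m clockwise.
Bag of cement: 36.7 × 10 = 367 N down at 5.414 m → arm 1.204 m, τ = 367 × 1.204 = 441.9 N·m counterclockwise.
Crate: 38.6 × 10 = 386 N down at 3.03 m → arm 1.18 m, τ = 386 × 1.18 = 455.5 N·m clockwise.
Net moment of existing loads = 477 N·m clockwise.
The battery pack weighs 34.9 × 10 = 349 N and must supply an equal counterclockwise moment, so its lever arm about the fulcrum is 477 / 349 = 1.37 m.
That puts it at 4.21 + 1.37 = 5.58 m from the right end.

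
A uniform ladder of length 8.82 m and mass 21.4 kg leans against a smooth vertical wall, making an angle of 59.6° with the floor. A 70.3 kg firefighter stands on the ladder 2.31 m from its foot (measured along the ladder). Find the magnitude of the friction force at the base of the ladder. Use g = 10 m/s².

Taking torques about the foot of the ladder:
Ladder weight 21.4×10 = 214 N acts at 4.41 m along the ladder; its horizontal arm is 4.41·cos59.6° = 2.232 m → τ = 477.6 N·m clockwise.
Firefighter: 70.3×10 = 703 N at 2.31 m → arm 1.169 m → τ = 821.8 N·m clockwise.
Wall normal N acts horizontally at the top; its moment arm is the height L sinθ = 8.82·sin59.6° = 7.607 m, counterclockwise.
For rotational equilibrium, N × 7.607 = 1299, so N = 171 N.
ΣFx = 0: friction at the foot balances the wall's push, so f = N_wall = 171 N.

f ≈ 171 N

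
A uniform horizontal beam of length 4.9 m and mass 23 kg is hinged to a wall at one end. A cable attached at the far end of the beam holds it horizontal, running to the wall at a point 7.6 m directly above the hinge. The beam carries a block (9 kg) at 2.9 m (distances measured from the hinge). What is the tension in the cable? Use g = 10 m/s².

Taking torques about the hinge:
Beam weight: 23 × 10 = 230 N down at 2.45 m → arm 2.45 m, τ = 230 × 2.45 = 563.5 N·m clockwise.
Block: 9 × 10 = 90 N down at 2.9 m → arm 2.9 m, τ = 90 × 2.9 = 261 N·m clockwise.
Total clockwise load moment = 824.5 N·m.
The cable tension T acts at 4.9 m; only its component perpendicular to the beam, T sinθ, produces torque. sinθ = h/√(h²+d²) = 7.6/√(7.6²+4.9²) = 0.8405.
Balancing moments: T × 4.9 × 0.8405 = 824.5, giving T = 824.5 / 4.118 = 200 N.

T ≈ 200 N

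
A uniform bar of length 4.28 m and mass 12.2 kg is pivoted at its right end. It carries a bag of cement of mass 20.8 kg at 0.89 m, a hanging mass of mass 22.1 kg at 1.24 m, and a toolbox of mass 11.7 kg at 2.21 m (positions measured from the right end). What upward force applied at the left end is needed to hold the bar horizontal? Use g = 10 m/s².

Taking torques about the right end:
Beam weight: 12.2 × 10 = 122 N down at 2.14 m → arm 2.14 m, τ = 122 × 2.14 = 261.1 N·m counterclockwise.
Bag of cement: 20.8 × 10 = 208 N down at 0.89 m → arm 0.89 m, τ = 208 × 0.89 = 185.1 N·m counterclockwise.
Hanging mass: 22.1 × 10 = 221 N down at 1.24 m → arm 1.24 m, τ = 221 × 1.24 = 274 N·m counterclockwise.
Toolbox: 11.7 × 10 = 117 N down at 2.21 m → arm 2.21 m, τ = 117 × 2.21 = 258.6 N·m counterclockwise.
Net moment of the loads = 978.8 N·m counterclockwise.
The upward force F acts at the left end, arm 4.28 m, giving F × 4.28 clockwise.
For rotational equilibrium, F × 4.28 = 978.8, so F = 978.8 / 4.28 = 229 N.

F ≈ 229 N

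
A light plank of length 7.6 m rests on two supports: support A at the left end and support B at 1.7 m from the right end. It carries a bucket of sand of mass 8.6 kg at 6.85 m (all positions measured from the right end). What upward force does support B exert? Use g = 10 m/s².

R_B ≈ 10.9 N

Taking torques about support A:
Bucket of sand: 8.6 × 10 = 86 N down at 6.85 m → arm 0.75 m, τ = 86 × 0.75 = 64.5 N·m clockwise.
Net load moment about support A = 64.5 N·m clockwise.
Reaction R at support B is upward at 1.7 m, arm 5.9 m → moment R × 5.9 counterclockwise.
Balancing moments: R × 5.9 = 64.5, giving R = 10.9 N.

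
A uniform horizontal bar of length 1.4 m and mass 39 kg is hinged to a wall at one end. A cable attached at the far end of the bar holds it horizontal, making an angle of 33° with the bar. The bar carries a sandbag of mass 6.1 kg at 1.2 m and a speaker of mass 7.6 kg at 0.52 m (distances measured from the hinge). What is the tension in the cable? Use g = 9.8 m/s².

Choose the hinge as the axis so the unknown hinge reaction has zero arm there.
Beam weight: 39 × 9.8 = 382.2 N down at 0.7 m → arm 0.7 m, τ = 382.2 × 0.7 = 267.5 N·m clockwise.
Sandbag: 6.1 × 9.8 = 59.78 N down at 1.2 m → arm 1.2 m, τ = 59.78 × 1.2 = 71.74 N·m clockwise.
Speaker: 7.6 × 9.8 = 74.48 N down at 0.52 m → arm 0.52 m, τ = 74.48 × 0.52 = 38.73 N·m clockwise.
Total clockwise load moment = 378 N·m.
The cable tension T acts at 1.4 m; only its component perpendicular to the bar, T sinθ, produces torque. sin 33° = 0.5446.
For rotational equilibrium, T × 1.4 × 0.5446 = 378, so T = 378 / 0.7624 = 496 N.

T ≈ 496 N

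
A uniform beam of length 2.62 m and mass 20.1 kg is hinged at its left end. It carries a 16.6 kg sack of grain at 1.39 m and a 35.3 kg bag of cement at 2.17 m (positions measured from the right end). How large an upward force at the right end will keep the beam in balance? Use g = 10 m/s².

F ≈ 239 N

About the left end:
Beam weight: 20.1 × 10 = 201 N down at 1.31 m → arm 1.31 m, τ = 201 × 1.31 = 263.3 N·m clockwise.
Sack of grain: 16.6 × 10 = 166 N down at 1.39 m → arm 1.23 m, τ = 166 × 1.23 = 204.2 N·m clockwise.
Bag of cement: 35.3 × 10 = 353 N down at 2.17 m → arm 0.45 m, τ = 353 × 0.45 = 158.8 N·m clockwise.
Net moment of the loads = 626.3 N·m clockwise.
The upward force F acts at the right end, arm 2.62 m, giving F × 2.62 counterclockwise.
Balancing moments: F × 2.62 = 626.3, giving F = 626.3 / 2.62 = 239 N.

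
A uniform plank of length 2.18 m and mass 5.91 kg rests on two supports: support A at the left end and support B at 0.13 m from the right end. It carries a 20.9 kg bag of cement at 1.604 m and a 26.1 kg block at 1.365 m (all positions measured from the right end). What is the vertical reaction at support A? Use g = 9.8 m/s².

R_A ≈ 328 N

About support B:
Beam weight: 5.91 × 9.8 = 57.92 N down at 1.09 m → arm 0.96 m, τ = 57.92 × 0.96 = 55.6 N·m counterclockwise.
Bag of cement: 20.9 × 9.8 = 204.8 N down at 1.604 m → arm 1.474 m, τ = 204.8 × 1.474 = 301.9 N·m counterclockwise.
Block: 26.1 × 9.8 = 255.8 N down at 1.365 m → arm 1.235 m, τ = 255.8 × 1.235 = 315.9 N·m counterclockwise.
Net load moment about support B = 673.4 N·m counterclockwise.
Reaction R at support A is upward at 2.18 m, arm 2.05 m → moment R × 2.05 clockwise.
For rotational equilibrium, R × 2.05 = 673.4, so R = 328 N.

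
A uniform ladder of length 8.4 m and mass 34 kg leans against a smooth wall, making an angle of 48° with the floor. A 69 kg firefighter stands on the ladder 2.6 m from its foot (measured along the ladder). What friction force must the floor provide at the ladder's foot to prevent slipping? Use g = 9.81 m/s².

Choose the foot of the ladder as the axis so the floor normal and friction both act there and drop out.
Ladder weight 34×9.81 = 333.5 N acts at 4.2 m along the ladder; its horizontal arm is 4.2·cos48° = 2.81 m → τ = 937.1 N·m clockwise.
Firefighter: 69×9.81 = 676.9 N at 2.6 m → arm 1.74 m → τ = 1178 N·m clockwise.
Wall normal N acts horizontally at the top; its moment arm is the height L sinθ = 8.4·sin48° = 6.242 m, counterclockwise.
For rotational equilibrium, N × 6.242 = 2115, so N = 339 N.
ΣFx = 0: friction at the foot balances the wall's push, so f = N_wall = 339 N.

f ≈ 339 N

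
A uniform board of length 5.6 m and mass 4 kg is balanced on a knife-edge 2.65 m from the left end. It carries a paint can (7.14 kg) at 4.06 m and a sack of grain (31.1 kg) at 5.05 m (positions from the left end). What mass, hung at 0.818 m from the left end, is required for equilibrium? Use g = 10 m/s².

m ≈ 46.6 kg

Choose the knife-edge (at 2.65 m from the left end) as the axis so the support reaction has zero arm there.
Beam weight: 4 × 10 = 40 N down at 2.8 m → arm 0.15 m, τ = 40 × 0.15 = 6 N·m clockwise.
Paint can: 7.14 × 10 = 71.4 N down at 4.06 m → arm 1.41 m, τ = 71.4 × 1.41 = 100.7 N·m clockwise.
Sack of grain: 31.1 × 10 = 311 N down at 5.05 m → arm 2.4 m, τ = 311 × 2.4 = 746.4 N·m clockwise.
Net moment of known loads = 853.1 N·m clockwise.
An unknown mass m at 0.818 m has arm 1.832 m; its moment is m·g·1.832 counterclockwise.
Setting net torque to zero: m × 10 × 1.832 = 853.1 → m = 853.1 / (10 × 1.832) = 46.6 kg.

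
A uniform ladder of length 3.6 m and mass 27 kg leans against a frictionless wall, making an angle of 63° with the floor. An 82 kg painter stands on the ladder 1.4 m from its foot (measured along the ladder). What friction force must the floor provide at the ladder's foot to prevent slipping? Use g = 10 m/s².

Taking torques about the foot of the ladder:
Ladder weight 27×10 = 270 N acts at 1.8 m along the ladder; its horizontal arm is 1.8·cos63° = 0.8172 m → τ = 220.6 N·m clockwise.
Painter: 82×10 = 820 N at 1.4 m → arm 0.6356 m → τ = 521.2 N·m clockwise.
Wall normal N acts horizontally at the top; its moment arm is the height L sinθ = 3.6·sin63° = 3.208 m, counterclockwise.
Balancing moments: N × 3.208 = 741.8, giving N = 231 N.
ΣFx = 0: friction at the foot balances the wall's push, so f = N_wall = 231 N.

f ≈ 231 N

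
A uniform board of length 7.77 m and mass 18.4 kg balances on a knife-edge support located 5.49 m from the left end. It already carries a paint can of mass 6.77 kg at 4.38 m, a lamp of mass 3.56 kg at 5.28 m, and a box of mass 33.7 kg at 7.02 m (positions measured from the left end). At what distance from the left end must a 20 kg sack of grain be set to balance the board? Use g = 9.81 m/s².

x ≈ 4.8 m from the left end

Take moments about the knife-edge support (at 5.49 m from the left end).
Beam weight: 18.4 × 9.81 = 180.5 N down at 3.885 m → arm 1.605 m, τ = 180.5 × 1.605 = 289.7 N·m counterclockwise.
Paint can: 6.77 × 9.81 = 66.41 N down at 4.38 m → arm 1.11 m, τ = 66.41 × 1.11 = 73.72 N·m counterclockwise.
Lamp: 3.56 × 9.81 = 34.92 N down at 5.28 m → arm 0.21 m, τ = 34.92 × 0.21 = 7.333 N·m counterclockwise.
Box: 33.7 × 9.81 = 330.6 N down at 7.02 m → arm 1.53 m, τ = 330.6 × 1.53 = 505.8 N·m clockwise.
Net moment of existing loads = 135 N·m clockwise.
The sack of grain weighs 20 × 9.81 = 196.2 N and must supply an equal counterclockwise moment, so its lever arm about the knife-edge support is 135 / 196.2 = 0.688 m.
That puts it at 5.49 − 0.688 = 4.8 m from the left end.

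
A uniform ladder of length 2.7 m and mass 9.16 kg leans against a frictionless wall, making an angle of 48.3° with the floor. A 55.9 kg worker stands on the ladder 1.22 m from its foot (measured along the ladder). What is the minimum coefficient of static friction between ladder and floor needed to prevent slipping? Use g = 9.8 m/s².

About the foot of the ladder:
Ladder weight 9.16×9.8 = 89.77 N acts at 1.35 m along the ladder; its horizontal arm is 1.35·cos48.3° = 0.8981 m → τ = 80.62 N·m clockwise.
Worker: 55.9×9.8 = 547.8 N at 1.22 m → arm 0.8116 m → τ = 444.6 N·m clockwise.
Wall normal N acts horizontally at the top; its moment arm is the height L sinθ = 2.7·sin48.3° = 2.016 m, counterclockwise.
Setting net torque to zero: N × 2.016 = 525.2 → N = 260.5 N.
ΣFx = 0 ⇒ f = N_wall = 260.5 N. ΣFy = 0 ⇒ N_floor = 637.6 N.
μ_min = f / N_floor = 260.5 / 637.6 = 0.409.

μ_min ≈ 0.409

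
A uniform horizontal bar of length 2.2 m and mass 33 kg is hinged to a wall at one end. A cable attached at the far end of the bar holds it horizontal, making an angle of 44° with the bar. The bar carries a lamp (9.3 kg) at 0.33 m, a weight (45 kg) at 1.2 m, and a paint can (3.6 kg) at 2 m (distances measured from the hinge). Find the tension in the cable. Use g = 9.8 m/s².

Sum moments about the hinge (the unknown hinge reaction has zero arm there).
Beam weight: 33 × 9.8 = 323.4 N down at 1.1 m → arm 1.1 m, τ = 323.4 × 1.1 = 355.7 N·m clockwise.
Lamp: 9.3 × 9.8 = 91.14 N down at 0.33 m → arm 0.33 m, τ = 91.14 × 0.33 = 30.08 N·m clockwise.
Weight: 45 × 9.8 = 441 N down at 1.2 m → arm 1.2 m, τ = 441 × 1.2 = 529.2 N·m clockwise.
Paint can: 3.6 × 9.8 = 35.28 N down at 2 m → arm 2 m, τ = 35.28 × 2 = 70.56 N·m clockwise.
Total clockwise load moment = 985.5 N·m.
The cable tension T acts at 2.2 m; only its component perpendicular to the bar, T sinθ, produces torque. sin 44° = 0.6947.
Στ = 0 ⇒ T × 2.2 × 0.6947 = 985.5 ⇒ T = 985.5 / 1.528 = 645 N.

T ≈ 645 N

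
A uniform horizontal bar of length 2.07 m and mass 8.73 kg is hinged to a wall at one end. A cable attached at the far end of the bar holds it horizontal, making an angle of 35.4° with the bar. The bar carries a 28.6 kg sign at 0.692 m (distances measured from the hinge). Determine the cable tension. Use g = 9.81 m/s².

T ≈ 236 N

Taking torques about the hinge:
Beam weight: 8.73 × 9.81 = 85.64 N down at 1.035 m → arm 1.035 m, τ = 85.64 × 1.035 = 88.64 N·m clockwise.
Sign: 28.6 × 9.81 = 280.6 N down at 0.692 m → arm 0.692 m, τ = 280.6 × 0.692 = 194.2 N·m clockwise.
Total clockwise load moment = 282.8 N·m.
The cable tension T acts at 2.07 m; only its component perpendicular to the bar, T sinθ, produces torque. sin 35.4° = 0.5793.
For rotational equilibrium, T × 2.07 × 0.5793 = 282.8, so T = 282.8 / 1.199 = 236 N.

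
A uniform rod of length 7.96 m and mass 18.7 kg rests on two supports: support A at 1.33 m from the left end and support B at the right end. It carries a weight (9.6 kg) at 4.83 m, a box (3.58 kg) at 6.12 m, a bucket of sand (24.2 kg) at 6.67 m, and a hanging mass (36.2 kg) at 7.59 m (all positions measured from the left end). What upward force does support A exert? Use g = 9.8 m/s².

Take moments about support B.
Beam weight: 18.7 × 9.8 = 183.3 N down at 3.98 m → arm 3.98 m, τ = 183.3 × 3.98 = 729.5 N·m counterclockwise.
Weight: 9.6 × 9.8 = 94.08 N down at 4.83 m → arm 3.13 m, τ = 94.08 × 3.13 = 294.5 N·m counterclockwise.
Box: 3.58 × 9.8 = 35.08 N down at 6.12 m → arm 1.84 m, τ = 35.08 × 1.84 = 64.55 N·m counterclockwise.
Bucket of sand: 24.2 × 9.8 = 237.2 N down at 6.67 m → arm 1.29 m, τ = 237.2 × 1.29 = 306 N·m counterclockwise.
Hanging mass: 36.2 × 9.8 = 354.8 N down at 7.59 m → arm 0.37 m, τ = 354.8 × 0.37 = 131.3 N·m counterclockwise.
Net load moment about support B = 1526 N·m counterclockwise.
Reaction R at support A is upward at 1.33 m, arm 6.63 m → moment R × 6.63 clockwise.
For rotational equilibrium, R × 6.63 = 1526, so R = 230 N.

R_A ≈ 230 N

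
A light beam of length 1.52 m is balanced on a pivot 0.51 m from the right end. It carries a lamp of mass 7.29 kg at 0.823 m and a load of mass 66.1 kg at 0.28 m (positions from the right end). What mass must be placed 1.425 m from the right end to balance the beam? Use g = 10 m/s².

Choose the pivot (at 0.51 m from the right end) as the axis so the support reaction has zero arm there.
Lamp: 7.29 × 10 = 72.9 N down at 0.823 m → arm 0.313 m, τ = 72.9 × 0.313 = 22.82 N·m counterclockwise.
Load: 66.1 × 10 = 661 N down at 0.28 m → arm 0.23 m, τ = 661 × 0.23 = 152 N·m clockwise.
Net moment of known loads = 129.2 N·m clockwise.
An unknown mass m at 1.425 m has arm 0.9153 m; its moment is m·g·0.9153 counterclockwise.
Setting net torque to zero: m × 10 × 0.9153 = 129.2 → m = 129.2 / (10 × 0.9153) = 14.1 kg.

m ≈ 14.1 kg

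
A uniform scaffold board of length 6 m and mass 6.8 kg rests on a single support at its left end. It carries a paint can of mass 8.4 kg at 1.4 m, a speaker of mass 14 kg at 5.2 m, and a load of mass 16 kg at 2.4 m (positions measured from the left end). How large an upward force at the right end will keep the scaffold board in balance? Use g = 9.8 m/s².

F ≈ 234 N

Take moments about the left end.
Beam weight: 6.8 × 9.8 = 66.64 N down at 3 m → arm 3 m, τ = 66.64 × 3 = 199.9 N·m clockwise.
Paint can: 8.4 × 9.8 = 82.32 N down at 1.4 m → arm 1.4 m, τ = 82.32 × 1.4 = 115.2 N·m clockwise.
Speaker: 14 × 9.8 = 137.2 N down at 5.2 m → arm 5.2 m, τ = 137.2 × 5.2 = 713.4 N·m clockwise.
Load: 16 × 9.8 = 156.8 N down at 2.4 m → arm 2.4 m, τ = 156.8 × 2.4 = 376.3 N·m clockwise.
Net moment of the loads = 1405 N·m clockwise.
The upward force F acts at the right end, arm 6 m, giving F × 6 counterclockwise.
For rotational equilibrium, F × 6 = 1405, so F = 1405 / 6 = 234 N.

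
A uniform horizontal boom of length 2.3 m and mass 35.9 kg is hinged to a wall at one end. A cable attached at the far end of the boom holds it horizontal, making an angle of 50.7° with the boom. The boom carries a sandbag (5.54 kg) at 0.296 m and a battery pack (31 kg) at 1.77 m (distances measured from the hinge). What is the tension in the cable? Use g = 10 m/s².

Taking torques about the hinge:
Beam weight: 35.9 × 10 = 359 N down at 1.15 m → arm 1.15 m, τ = 359 × 1.15 = 412.8 N·m clockwise.
Sandbag: 5.54 × 10 = 55.4 N down at 0.296 m → arm 0.296 m, τ = 55.4 × 0.296 = 16.4 N·m clockwise.
Battery pack: 31 × 10 = 310 N down at 1.77 m → arm 1.77 m, τ = 310 × 1.77 = 548.7 N·m clockwise.
Total clockwise load moment = 977.9 N·m.
The cable tension T acts at 2.3 m; only its component perpendicular to the boom, T sinθ, produces torque. sin 50.7° = 0.7738.
For rotational equilibrium, T × 2.3 × 0.7738 = 977.9, so T = 977.9 / 1.78 = 549 N.

T ≈ 549 N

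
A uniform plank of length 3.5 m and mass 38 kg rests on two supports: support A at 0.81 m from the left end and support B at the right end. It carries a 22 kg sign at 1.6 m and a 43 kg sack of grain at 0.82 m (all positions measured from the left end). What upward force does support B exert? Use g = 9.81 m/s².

About support A:
Beam weight: 38 × 9.81 = 372.8 N down at 1.75 m → arm 0.94 m, τ = 372.8 × 0.94 = 350.4 N·m clockwise.
Sign: 22 × 9.81 = 215.8 N down at 1.6 m → arm 0.79 m, τ = 215.8 × 0.79 = 170.5 N·m clockwise.
Sack of grain: 43 × 9.81 = 421.8 N down at 0.82 m → arm 0.01 m, τ = 421.8 × 0.01 = 4.218 N·m clockwise.
Net load moment about support A = 525.1 N·m clockwise.
Reaction R at support B is upward at 3.5 m, arm 2.69 m → moment R × 2.69 counterclockwise.
Στ = 0 ⇒ R × 2.69 = 525.1 ⇒ R = 195 N.

R_B ≈ 195 N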